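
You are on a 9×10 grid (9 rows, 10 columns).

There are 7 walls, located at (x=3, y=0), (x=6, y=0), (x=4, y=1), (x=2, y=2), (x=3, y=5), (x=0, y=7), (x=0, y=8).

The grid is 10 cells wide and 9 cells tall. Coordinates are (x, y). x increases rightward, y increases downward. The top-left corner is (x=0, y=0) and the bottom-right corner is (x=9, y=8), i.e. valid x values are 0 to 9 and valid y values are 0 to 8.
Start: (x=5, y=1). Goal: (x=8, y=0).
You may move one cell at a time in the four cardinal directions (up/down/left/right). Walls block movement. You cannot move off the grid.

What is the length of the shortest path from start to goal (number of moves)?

BFS from (x=5, y=1) until reaching (x=8, y=0):
  Distance 0: (x=5, y=1)
  Distance 1: (x=5, y=0), (x=6, y=1), (x=5, y=2)
  Distance 2: (x=4, y=0), (x=7, y=1), (x=4, y=2), (x=6, y=2), (x=5, y=3)
  Distance 3: (x=7, y=0), (x=8, y=1), (x=3, y=2), (x=7, y=2), (x=4, y=3), (x=6, y=3), (x=5, y=4)
  Distance 4: (x=8, y=0), (x=3, y=1), (x=9, y=1), (x=8, y=2), (x=3, y=3), (x=7, y=3), (x=4, y=4), (x=6, y=4), (x=5, y=5)  <- goal reached here
One shortest path (4 moves): (x=5, y=1) -> (x=6, y=1) -> (x=7, y=1) -> (x=8, y=1) -> (x=8, y=0)

Answer: Shortest path length: 4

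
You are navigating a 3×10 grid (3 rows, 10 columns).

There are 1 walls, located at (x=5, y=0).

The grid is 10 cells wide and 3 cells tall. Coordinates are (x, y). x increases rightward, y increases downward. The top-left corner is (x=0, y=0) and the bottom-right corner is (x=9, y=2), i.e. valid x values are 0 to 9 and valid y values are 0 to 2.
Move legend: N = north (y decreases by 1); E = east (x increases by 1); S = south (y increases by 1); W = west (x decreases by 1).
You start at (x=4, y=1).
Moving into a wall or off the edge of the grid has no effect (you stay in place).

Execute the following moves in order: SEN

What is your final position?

Answer: Final position: (x=5, y=1)

Derivation:
Start: (x=4, y=1)
  S (south): (x=4, y=1) -> (x=4, y=2)
  E (east): (x=4, y=2) -> (x=5, y=2)
  N (north): (x=5, y=2) -> (x=5, y=1)
Final: (x=5, y=1)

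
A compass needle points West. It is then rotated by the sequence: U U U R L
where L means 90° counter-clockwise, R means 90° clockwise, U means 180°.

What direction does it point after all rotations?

Answer: Final heading: East

Derivation:
Start: West
  U (U-turn (180°)) -> East
  U (U-turn (180°)) -> West
  U (U-turn (180°)) -> East
  R (right (90° clockwise)) -> South
  L (left (90° counter-clockwise)) -> East
Final: East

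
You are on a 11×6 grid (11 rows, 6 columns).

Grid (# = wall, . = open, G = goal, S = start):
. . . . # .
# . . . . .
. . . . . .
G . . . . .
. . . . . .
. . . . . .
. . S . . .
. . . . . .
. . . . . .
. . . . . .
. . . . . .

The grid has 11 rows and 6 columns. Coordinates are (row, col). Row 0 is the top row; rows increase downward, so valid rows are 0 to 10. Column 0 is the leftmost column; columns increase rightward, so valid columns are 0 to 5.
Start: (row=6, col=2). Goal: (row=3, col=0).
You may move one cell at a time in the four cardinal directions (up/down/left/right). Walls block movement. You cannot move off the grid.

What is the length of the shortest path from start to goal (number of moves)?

BFS from (row=6, col=2) until reaching (row=3, col=0):
  Distance 0: (row=6, col=2)
  Distance 1: (row=5, col=2), (row=6, col=1), (row=6, col=3), (row=7, col=2)
  Distance 2: (row=4, col=2), (row=5, col=1), (row=5, col=3), (row=6, col=0), (row=6, col=4), (row=7, col=1), (row=7, col=3), (row=8, col=2)
  Distance 3: (row=3, col=2), (row=4, col=1), (row=4, col=3), (row=5, col=0), (row=5, col=4), (row=6, col=5), (row=7, col=0), (row=7, col=4), (row=8, col=1), (row=8, col=3), (row=9, col=2)
  Distance 4: (row=2, col=2), (row=3, col=1), (row=3, col=3), (row=4, col=0), (row=4, col=4), (row=5, col=5), (row=7, col=5), (row=8, col=0), (row=8, col=4), (row=9, col=1), (row=9, col=3), (row=10, col=2)
  Distance 5: (row=1, col=2), (row=2, col=1), (row=2, col=3), (row=3, col=0), (row=3, col=4), (row=4, col=5), (row=8, col=5), (row=9, col=0), (row=9, col=4), (row=10, col=1), (row=10, col=3)  <- goal reached here
One shortest path (5 moves): (row=6, col=2) -> (row=6, col=1) -> (row=6, col=0) -> (row=5, col=0) -> (row=4, col=0) -> (row=3, col=0)

Answer: Shortest path length: 5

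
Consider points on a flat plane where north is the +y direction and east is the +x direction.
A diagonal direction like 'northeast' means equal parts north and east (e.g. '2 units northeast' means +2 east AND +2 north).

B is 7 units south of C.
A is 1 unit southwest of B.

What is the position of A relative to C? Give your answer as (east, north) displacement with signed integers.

Place C at the origin (east=0, north=0).
  B is 7 units south of C: delta (east=+0, north=-7); B at (east=0, north=-7).
  A is 1 unit southwest of B: delta (east=-1, north=-1); A at (east=-1, north=-8).
Therefore A relative to C: (east=-1, north=-8).

Answer: A is at (east=-1, north=-8) relative to C.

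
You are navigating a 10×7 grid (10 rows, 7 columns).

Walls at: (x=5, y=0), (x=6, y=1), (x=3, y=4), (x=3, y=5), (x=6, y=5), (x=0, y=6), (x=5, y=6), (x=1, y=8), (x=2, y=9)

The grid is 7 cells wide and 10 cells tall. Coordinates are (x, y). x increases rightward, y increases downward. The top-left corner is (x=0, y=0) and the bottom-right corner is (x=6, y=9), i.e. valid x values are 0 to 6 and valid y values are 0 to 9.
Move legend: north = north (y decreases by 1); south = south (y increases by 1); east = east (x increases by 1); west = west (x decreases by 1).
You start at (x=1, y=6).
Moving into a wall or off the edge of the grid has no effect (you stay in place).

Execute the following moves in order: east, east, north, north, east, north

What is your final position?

Start: (x=1, y=6)
  east (east): (x=1, y=6) -> (x=2, y=6)
  east (east): (x=2, y=6) -> (x=3, y=6)
  north (north): blocked, stay at (x=3, y=6)
  north (north): blocked, stay at (x=3, y=6)
  east (east): (x=3, y=6) -> (x=4, y=6)
  north (north): (x=4, y=6) -> (x=4, y=5)
Final: (x=4, y=5)

Answer: Final position: (x=4, y=5)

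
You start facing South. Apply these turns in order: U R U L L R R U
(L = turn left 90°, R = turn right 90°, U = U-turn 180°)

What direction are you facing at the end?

Start: South
  U (U-turn (180°)) -> North
  R (right (90° clockwise)) -> East
  U (U-turn (180°)) -> West
  L (left (90° counter-clockwise)) -> South
  L (left (90° counter-clockwise)) -> East
  R (right (90° clockwise)) -> South
  R (right (90° clockwise)) -> West
  U (U-turn (180°)) -> East
Final: East

Answer: Final heading: East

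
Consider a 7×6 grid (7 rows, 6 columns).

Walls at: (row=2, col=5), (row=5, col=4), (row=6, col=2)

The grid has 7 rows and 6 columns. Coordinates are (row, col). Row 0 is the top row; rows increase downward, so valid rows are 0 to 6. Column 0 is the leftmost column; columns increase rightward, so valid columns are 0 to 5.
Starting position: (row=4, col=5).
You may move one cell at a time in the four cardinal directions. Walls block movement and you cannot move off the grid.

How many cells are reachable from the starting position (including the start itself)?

BFS flood-fill from (row=4, col=5):
  Distance 0: (row=4, col=5)
  Distance 1: (row=3, col=5), (row=4, col=4), (row=5, col=5)
  Distance 2: (row=3, col=4), (row=4, col=3), (row=6, col=5)
  Distance 3: (row=2, col=4), (row=3, col=3), (row=4, col=2), (row=5, col=3), (row=6, col=4)
  Distance 4: (row=1, col=4), (row=2, col=3), (row=3, col=2), (row=4, col=1), (row=5, col=2), (row=6, col=3)
  Distance 5: (row=0, col=4), (row=1, col=3), (row=1, col=5), (row=2, col=2), (row=3, col=1), (row=4, col=0), (row=5, col=1)
  Distance 6: (row=0, col=3), (row=0, col=5), (row=1, col=2), (row=2, col=1), (row=3, col=0), (row=5, col=0), (row=6, col=1)
  Distance 7: (row=0, col=2), (row=1, col=1), (row=2, col=0), (row=6, col=0)
  Distance 8: (row=0, col=1), (row=1, col=0)
  Distance 9: (row=0, col=0)
Total reachable: 39 (grid has 39 open cells total)

Answer: Reachable cells: 39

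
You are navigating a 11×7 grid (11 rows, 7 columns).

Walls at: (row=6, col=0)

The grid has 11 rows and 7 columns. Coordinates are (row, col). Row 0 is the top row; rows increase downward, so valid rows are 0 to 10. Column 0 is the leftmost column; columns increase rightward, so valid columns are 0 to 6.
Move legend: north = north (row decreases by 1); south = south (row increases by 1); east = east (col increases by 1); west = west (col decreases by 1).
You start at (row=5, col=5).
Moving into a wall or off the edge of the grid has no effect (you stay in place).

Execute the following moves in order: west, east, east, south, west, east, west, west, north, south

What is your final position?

Answer: Final position: (row=6, col=4)

Derivation:
Start: (row=5, col=5)
  west (west): (row=5, col=5) -> (row=5, col=4)
  east (east): (row=5, col=4) -> (row=5, col=5)
  east (east): (row=5, col=5) -> (row=5, col=6)
  south (south): (row=5, col=6) -> (row=6, col=6)
  west (west): (row=6, col=6) -> (row=6, col=5)
  east (east): (row=6, col=5) -> (row=6, col=6)
  west (west): (row=6, col=6) -> (row=6, col=5)
  west (west): (row=6, col=5) -> (row=6, col=4)
  north (north): (row=6, col=4) -> (row=5, col=4)
  south (south): (row=5, col=4) -> (row=6, col=4)
Final: (row=6, col=4)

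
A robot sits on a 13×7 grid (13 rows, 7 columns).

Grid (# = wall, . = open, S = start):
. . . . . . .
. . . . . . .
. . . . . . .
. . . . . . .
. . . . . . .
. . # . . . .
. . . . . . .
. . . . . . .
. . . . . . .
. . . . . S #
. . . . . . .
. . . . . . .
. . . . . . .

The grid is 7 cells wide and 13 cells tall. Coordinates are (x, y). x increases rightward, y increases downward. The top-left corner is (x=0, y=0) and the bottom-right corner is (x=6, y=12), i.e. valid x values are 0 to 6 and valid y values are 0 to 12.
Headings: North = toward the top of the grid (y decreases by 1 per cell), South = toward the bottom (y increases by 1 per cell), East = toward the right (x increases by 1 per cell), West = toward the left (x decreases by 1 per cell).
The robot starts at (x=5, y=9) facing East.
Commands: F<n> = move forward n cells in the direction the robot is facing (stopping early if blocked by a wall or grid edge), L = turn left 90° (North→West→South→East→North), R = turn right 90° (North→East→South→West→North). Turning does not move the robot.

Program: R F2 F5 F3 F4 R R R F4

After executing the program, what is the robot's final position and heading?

Start: (x=5, y=9), facing East
  R: turn right, now facing South
  F2: move forward 2, now at (x=5, y=11)
  F5: move forward 1/5 (blocked), now at (x=5, y=12)
  F3: move forward 0/3 (blocked), now at (x=5, y=12)
  F4: move forward 0/4 (blocked), now at (x=5, y=12)
  R: turn right, now facing West
  R: turn right, now facing North
  R: turn right, now facing East
  F4: move forward 1/4 (blocked), now at (x=6, y=12)
Final: (x=6, y=12), facing East

Answer: Final position: (x=6, y=12), facing East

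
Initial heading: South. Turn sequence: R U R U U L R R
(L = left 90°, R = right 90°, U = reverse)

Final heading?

Answer: Final heading: West

Derivation:
Start: South
  R (right (90° clockwise)) -> West
  U (U-turn (180°)) -> East
  R (right (90° clockwise)) -> South
  U (U-turn (180°)) -> North
  U (U-turn (180°)) -> South
  L (left (90° counter-clockwise)) -> East
  R (right (90° clockwise)) -> South
  R (right (90° clockwise)) -> West
Final: West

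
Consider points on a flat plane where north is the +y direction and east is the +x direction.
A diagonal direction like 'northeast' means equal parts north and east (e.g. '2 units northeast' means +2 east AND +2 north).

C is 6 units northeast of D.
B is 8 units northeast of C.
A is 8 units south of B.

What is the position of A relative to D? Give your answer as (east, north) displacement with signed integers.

Answer: A is at (east=14, north=6) relative to D.

Derivation:
Place D at the origin (east=0, north=0).
  C is 6 units northeast of D: delta (east=+6, north=+6); C at (east=6, north=6).
  B is 8 units northeast of C: delta (east=+8, north=+8); B at (east=14, north=14).
  A is 8 units south of B: delta (east=+0, north=-8); A at (east=14, north=6).
Therefore A relative to D: (east=14, north=6).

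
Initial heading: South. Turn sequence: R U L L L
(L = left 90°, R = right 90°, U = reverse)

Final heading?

Answer: Final heading: South

Derivation:
Start: South
  R (right (90° clockwise)) -> West
  U (U-turn (180°)) -> East
  L (left (90° counter-clockwise)) -> North
  L (left (90° counter-clockwise)) -> West
  L (left (90° counter-clockwise)) -> South
Final: South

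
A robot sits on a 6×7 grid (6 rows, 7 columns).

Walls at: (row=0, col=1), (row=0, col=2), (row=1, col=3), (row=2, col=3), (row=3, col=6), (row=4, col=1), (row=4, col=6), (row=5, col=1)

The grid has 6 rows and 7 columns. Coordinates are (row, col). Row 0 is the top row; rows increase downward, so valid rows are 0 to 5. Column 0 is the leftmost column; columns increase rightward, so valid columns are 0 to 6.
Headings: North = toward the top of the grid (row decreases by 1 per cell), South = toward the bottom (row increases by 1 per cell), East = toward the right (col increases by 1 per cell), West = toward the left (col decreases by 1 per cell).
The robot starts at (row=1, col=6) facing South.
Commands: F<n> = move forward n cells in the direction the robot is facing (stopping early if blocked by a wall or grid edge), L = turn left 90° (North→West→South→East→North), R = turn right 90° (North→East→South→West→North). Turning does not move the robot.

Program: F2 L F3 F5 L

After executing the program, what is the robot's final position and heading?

Start: (row=1, col=6), facing South
  F2: move forward 1/2 (blocked), now at (row=2, col=6)
  L: turn left, now facing East
  F3: move forward 0/3 (blocked), now at (row=2, col=6)
  F5: move forward 0/5 (blocked), now at (row=2, col=6)
  L: turn left, now facing North
Final: (row=2, col=6), facing North

Answer: Final position: (row=2, col=6), facing North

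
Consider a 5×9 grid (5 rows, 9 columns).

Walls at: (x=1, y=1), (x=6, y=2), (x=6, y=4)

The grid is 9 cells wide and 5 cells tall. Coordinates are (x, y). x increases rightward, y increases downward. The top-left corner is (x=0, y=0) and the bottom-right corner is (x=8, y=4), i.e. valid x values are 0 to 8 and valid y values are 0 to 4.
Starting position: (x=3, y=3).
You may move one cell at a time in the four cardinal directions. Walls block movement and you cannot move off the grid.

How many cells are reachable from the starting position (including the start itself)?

Answer: Reachable cells: 42

Derivation:
BFS flood-fill from (x=3, y=3):
  Distance 0: (x=3, y=3)
  Distance 1: (x=3, y=2), (x=2, y=3), (x=4, y=3), (x=3, y=4)
  Distance 2: (x=3, y=1), (x=2, y=2), (x=4, y=2), (x=1, y=3), (x=5, y=3), (x=2, y=4), (x=4, y=4)
  Distance 3: (x=3, y=0), (x=2, y=1), (x=4, y=1), (x=1, y=2), (x=5, y=2), (x=0, y=3), (x=6, y=3), (x=1, y=4), (x=5, y=4)
  Distance 4: (x=2, y=0), (x=4, y=0), (x=5, y=1), (x=0, y=2), (x=7, y=3), (x=0, y=4)
  Distance 5: (x=1, y=0), (x=5, y=0), (x=0, y=1), (x=6, y=1), (x=7, y=2), (x=8, y=3), (x=7, y=4)
  Distance 6: (x=0, y=0), (x=6, y=0), (x=7, y=1), (x=8, y=2), (x=8, y=4)
  Distance 7: (x=7, y=0), (x=8, y=1)
  Distance 8: (x=8, y=0)
Total reachable: 42 (grid has 42 open cells total)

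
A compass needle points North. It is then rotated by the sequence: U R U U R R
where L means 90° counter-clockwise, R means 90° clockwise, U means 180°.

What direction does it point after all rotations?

Start: North
  U (U-turn (180°)) -> South
  R (right (90° clockwise)) -> West
  U (U-turn (180°)) -> East
  U (U-turn (180°)) -> West
  R (right (90° clockwise)) -> North
  R (right (90° clockwise)) -> East
Final: East

Answer: Final heading: East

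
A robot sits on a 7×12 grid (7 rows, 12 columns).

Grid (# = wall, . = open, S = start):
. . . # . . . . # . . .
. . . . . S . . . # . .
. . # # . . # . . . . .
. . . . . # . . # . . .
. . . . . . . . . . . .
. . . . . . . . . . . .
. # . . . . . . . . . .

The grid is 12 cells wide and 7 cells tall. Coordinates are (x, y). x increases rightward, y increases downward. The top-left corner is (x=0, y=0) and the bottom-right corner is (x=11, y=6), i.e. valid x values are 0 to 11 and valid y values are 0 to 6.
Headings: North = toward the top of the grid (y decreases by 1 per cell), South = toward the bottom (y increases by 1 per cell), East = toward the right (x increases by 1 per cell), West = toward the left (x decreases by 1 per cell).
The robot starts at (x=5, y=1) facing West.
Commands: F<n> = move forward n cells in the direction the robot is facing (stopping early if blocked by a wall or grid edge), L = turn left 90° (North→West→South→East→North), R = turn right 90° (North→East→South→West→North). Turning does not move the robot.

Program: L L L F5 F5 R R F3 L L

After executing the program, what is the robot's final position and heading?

Start: (x=5, y=1), facing West
  L: turn left, now facing South
  L: turn left, now facing East
  L: turn left, now facing North
  F5: move forward 1/5 (blocked), now at (x=5, y=0)
  F5: move forward 0/5 (blocked), now at (x=5, y=0)
  R: turn right, now facing East
  R: turn right, now facing South
  F3: move forward 2/3 (blocked), now at (x=5, y=2)
  L: turn left, now facing East
  L: turn left, now facing North
Final: (x=5, y=2), facing North

Answer: Final position: (x=5, y=2), facing North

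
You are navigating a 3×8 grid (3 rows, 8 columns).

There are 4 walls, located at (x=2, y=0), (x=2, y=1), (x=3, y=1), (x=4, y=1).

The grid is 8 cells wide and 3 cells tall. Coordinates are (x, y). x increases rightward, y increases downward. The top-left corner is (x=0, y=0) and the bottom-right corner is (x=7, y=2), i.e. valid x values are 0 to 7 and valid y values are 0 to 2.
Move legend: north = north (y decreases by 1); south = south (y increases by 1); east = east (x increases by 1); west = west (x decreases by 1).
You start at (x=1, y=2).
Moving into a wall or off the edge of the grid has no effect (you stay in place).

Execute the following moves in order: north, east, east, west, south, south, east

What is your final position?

Answer: Final position: (x=1, y=2)

Derivation:
Start: (x=1, y=2)
  north (north): (x=1, y=2) -> (x=1, y=1)
  east (east): blocked, stay at (x=1, y=1)
  east (east): blocked, stay at (x=1, y=1)
  west (west): (x=1, y=1) -> (x=0, y=1)
  south (south): (x=0, y=1) -> (x=0, y=2)
  south (south): blocked, stay at (x=0, y=2)
  east (east): (x=0, y=2) -> (x=1, y=2)
Final: (x=1, y=2)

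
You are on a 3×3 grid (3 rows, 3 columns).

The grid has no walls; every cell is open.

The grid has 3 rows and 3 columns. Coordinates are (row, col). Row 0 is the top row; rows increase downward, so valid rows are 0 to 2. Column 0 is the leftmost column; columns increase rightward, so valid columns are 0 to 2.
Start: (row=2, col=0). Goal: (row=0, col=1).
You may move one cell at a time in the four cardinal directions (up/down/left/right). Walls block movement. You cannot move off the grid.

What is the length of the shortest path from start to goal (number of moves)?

BFS from (row=2, col=0) until reaching (row=0, col=1):
  Distance 0: (row=2, col=0)
  Distance 1: (row=1, col=0), (row=2, col=1)
  Distance 2: (row=0, col=0), (row=1, col=1), (row=2, col=2)
  Distance 3: (row=0, col=1), (row=1, col=2)  <- goal reached here
One shortest path (3 moves): (row=2, col=0) -> (row=2, col=1) -> (row=1, col=1) -> (row=0, col=1)

Answer: Shortest path length: 3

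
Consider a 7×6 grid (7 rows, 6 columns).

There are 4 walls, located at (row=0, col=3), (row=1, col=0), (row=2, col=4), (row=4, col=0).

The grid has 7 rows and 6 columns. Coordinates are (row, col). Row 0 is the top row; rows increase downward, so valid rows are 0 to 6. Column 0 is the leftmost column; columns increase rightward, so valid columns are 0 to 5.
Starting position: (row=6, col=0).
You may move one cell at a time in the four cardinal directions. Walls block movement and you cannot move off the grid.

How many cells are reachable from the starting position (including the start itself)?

BFS flood-fill from (row=6, col=0):
  Distance 0: (row=6, col=0)
  Distance 1: (row=5, col=0), (row=6, col=1)
  Distance 2: (row=5, col=1), (row=6, col=2)
  Distance 3: (row=4, col=1), (row=5, col=2), (row=6, col=3)
  Distance 4: (row=3, col=1), (row=4, col=2), (row=5, col=3), (row=6, col=4)
  Distance 5: (row=2, col=1), (row=3, col=0), (row=3, col=2), (row=4, col=3), (row=5, col=4), (row=6, col=5)
  Distance 6: (row=1, col=1), (row=2, col=0), (row=2, col=2), (row=3, col=3), (row=4, col=4), (row=5, col=5)
  Distance 7: (row=0, col=1), (row=1, col=2), (row=2, col=3), (row=3, col=4), (row=4, col=5)
  Distance 8: (row=0, col=0), (row=0, col=2), (row=1, col=3), (row=3, col=5)
  Distance 9: (row=1, col=4), (row=2, col=5)
  Distance 10: (row=0, col=4), (row=1, col=5)
  Distance 11: (row=0, col=5)
Total reachable: 38 (grid has 38 open cells total)

Answer: Reachable cells: 38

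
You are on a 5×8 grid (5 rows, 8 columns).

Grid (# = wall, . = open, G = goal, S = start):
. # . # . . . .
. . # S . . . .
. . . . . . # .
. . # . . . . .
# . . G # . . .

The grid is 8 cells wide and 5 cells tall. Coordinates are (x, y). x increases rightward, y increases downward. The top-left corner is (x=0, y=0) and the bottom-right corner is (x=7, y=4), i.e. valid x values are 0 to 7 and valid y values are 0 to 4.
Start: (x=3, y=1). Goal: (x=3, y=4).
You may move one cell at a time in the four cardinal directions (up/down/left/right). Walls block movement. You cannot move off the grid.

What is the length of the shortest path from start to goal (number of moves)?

Answer: Shortest path length: 3

Derivation:
BFS from (x=3, y=1) until reaching (x=3, y=4):
  Distance 0: (x=3, y=1)
  Distance 1: (x=4, y=1), (x=3, y=2)
  Distance 2: (x=4, y=0), (x=5, y=1), (x=2, y=2), (x=4, y=2), (x=3, y=3)
  Distance 3: (x=5, y=0), (x=6, y=1), (x=1, y=2), (x=5, y=2), (x=4, y=3), (x=3, y=4)  <- goal reached here
One shortest path (3 moves): (x=3, y=1) -> (x=3, y=2) -> (x=3, y=3) -> (x=3, y=4)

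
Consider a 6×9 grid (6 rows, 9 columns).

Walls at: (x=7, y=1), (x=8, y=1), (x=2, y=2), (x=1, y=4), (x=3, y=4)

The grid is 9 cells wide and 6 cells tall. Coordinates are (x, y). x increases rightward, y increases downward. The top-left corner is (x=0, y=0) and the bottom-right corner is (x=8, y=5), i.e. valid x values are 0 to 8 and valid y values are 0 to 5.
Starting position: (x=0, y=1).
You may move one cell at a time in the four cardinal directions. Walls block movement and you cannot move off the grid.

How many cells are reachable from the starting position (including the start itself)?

Answer: Reachable cells: 49

Derivation:
BFS flood-fill from (x=0, y=1):
  Distance 0: (x=0, y=1)
  Distance 1: (x=0, y=0), (x=1, y=1), (x=0, y=2)
  Distance 2: (x=1, y=0), (x=2, y=1), (x=1, y=2), (x=0, y=3)
  Distance 3: (x=2, y=0), (x=3, y=1), (x=1, y=3), (x=0, y=4)
  Distance 4: (x=3, y=0), (x=4, y=1), (x=3, y=2), (x=2, y=3), (x=0, y=5)
  Distance 5: (x=4, y=0), (x=5, y=1), (x=4, y=2), (x=3, y=3), (x=2, y=4), (x=1, y=5)
  Distance 6: (x=5, y=0), (x=6, y=1), (x=5, y=2), (x=4, y=3), (x=2, y=5)
  Distance 7: (x=6, y=0), (x=6, y=2), (x=5, y=3), (x=4, y=4), (x=3, y=5)
  Distance 8: (x=7, y=0), (x=7, y=2), (x=6, y=3), (x=5, y=4), (x=4, y=5)
  Distance 9: (x=8, y=0), (x=8, y=2), (x=7, y=3), (x=6, y=4), (x=5, y=5)
  Distance 10: (x=8, y=3), (x=7, y=4), (x=6, y=5)
  Distance 11: (x=8, y=4), (x=7, y=5)
  Distance 12: (x=8, y=5)
Total reachable: 49 (grid has 49 open cells total)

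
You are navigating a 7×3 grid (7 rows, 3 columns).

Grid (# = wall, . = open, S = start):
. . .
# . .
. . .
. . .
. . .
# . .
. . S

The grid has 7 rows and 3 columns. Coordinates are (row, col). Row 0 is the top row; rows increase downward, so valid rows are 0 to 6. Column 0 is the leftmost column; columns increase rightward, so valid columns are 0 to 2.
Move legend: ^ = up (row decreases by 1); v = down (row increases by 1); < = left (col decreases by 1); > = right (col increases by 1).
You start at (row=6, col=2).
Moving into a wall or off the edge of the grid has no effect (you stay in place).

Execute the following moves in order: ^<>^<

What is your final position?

Answer: Final position: (row=4, col=1)

Derivation:
Start: (row=6, col=2)
  ^ (up): (row=6, col=2) -> (row=5, col=2)
  < (left): (row=5, col=2) -> (row=5, col=1)
  > (right): (row=5, col=1) -> (row=5, col=2)
  ^ (up): (row=5, col=2) -> (row=4, col=2)
  < (left): (row=4, col=2) -> (row=4, col=1)
Final: (row=4, col=1)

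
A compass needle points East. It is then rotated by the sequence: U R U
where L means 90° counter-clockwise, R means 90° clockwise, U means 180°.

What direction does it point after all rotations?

Start: East
  U (U-turn (180°)) -> West
  R (right (90° clockwise)) -> North
  U (U-turn (180°)) -> South
Final: South

Answer: Final heading: South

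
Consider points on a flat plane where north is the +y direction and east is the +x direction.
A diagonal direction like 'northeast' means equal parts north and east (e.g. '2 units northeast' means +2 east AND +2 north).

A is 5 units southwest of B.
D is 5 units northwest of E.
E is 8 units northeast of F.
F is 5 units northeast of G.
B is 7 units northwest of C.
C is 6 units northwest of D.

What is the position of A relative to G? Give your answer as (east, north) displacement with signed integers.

Answer: A is at (east=-10, north=26) relative to G.

Derivation:
Place G at the origin (east=0, north=0).
  F is 5 units northeast of G: delta (east=+5, north=+5); F at (east=5, north=5).
  E is 8 units northeast of F: delta (east=+8, north=+8); E at (east=13, north=13).
  D is 5 units northwest of E: delta (east=-5, north=+5); D at (east=8, north=18).
  C is 6 units northwest of D: delta (east=-6, north=+6); C at (east=2, north=24).
  B is 7 units northwest of C: delta (east=-7, north=+7); B at (east=-5, north=31).
  A is 5 units southwest of B: delta (east=-5, north=-5); A at (east=-10, north=26).
Therefore A relative to G: (east=-10, north=26).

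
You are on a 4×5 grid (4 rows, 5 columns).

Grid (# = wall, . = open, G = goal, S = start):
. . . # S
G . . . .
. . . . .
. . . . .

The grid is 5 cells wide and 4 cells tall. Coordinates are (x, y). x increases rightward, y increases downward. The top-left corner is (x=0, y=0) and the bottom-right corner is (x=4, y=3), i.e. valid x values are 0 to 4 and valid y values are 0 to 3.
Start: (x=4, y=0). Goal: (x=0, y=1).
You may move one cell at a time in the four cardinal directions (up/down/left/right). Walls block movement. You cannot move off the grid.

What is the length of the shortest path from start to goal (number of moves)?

BFS from (x=4, y=0) until reaching (x=0, y=1):
  Distance 0: (x=4, y=0)
  Distance 1: (x=4, y=1)
  Distance 2: (x=3, y=1), (x=4, y=2)
  Distance 3: (x=2, y=1), (x=3, y=2), (x=4, y=3)
  Distance 4: (x=2, y=0), (x=1, y=1), (x=2, y=2), (x=3, y=3)
  Distance 5: (x=1, y=0), (x=0, y=1), (x=1, y=2), (x=2, y=3)  <- goal reached here
One shortest path (5 moves): (x=4, y=0) -> (x=4, y=1) -> (x=3, y=1) -> (x=2, y=1) -> (x=1, y=1) -> (x=0, y=1)

Answer: Shortest path length: 5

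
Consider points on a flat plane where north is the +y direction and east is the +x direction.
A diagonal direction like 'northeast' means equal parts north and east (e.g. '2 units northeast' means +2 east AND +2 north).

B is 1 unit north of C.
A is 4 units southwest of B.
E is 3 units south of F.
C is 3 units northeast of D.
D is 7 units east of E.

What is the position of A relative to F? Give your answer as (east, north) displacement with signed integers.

Answer: A is at (east=6, north=-3) relative to F.

Derivation:
Place F at the origin (east=0, north=0).
  E is 3 units south of F: delta (east=+0, north=-3); E at (east=0, north=-3).
  D is 7 units east of E: delta (east=+7, north=+0); D at (east=7, north=-3).
  C is 3 units northeast of D: delta (east=+3, north=+3); C at (east=10, north=0).
  B is 1 unit north of C: delta (east=+0, north=+1); B at (east=10, north=1).
  A is 4 units southwest of B: delta (east=-4, north=-4); A at (east=6, north=-3).
Therefore A relative to F: (east=6, north=-3).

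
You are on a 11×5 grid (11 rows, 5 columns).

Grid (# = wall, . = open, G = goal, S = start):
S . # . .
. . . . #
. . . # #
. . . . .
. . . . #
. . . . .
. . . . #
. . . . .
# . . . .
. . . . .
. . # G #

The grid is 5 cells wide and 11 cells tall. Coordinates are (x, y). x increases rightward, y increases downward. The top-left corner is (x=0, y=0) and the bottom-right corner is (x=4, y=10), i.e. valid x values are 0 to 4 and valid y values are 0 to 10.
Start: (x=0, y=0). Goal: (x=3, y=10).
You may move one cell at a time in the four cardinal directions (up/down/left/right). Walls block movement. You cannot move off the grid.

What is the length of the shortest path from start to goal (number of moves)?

BFS from (x=0, y=0) until reaching (x=3, y=10):
  Distance 0: (x=0, y=0)
  Distance 1: (x=1, y=0), (x=0, y=1)
  Distance 2: (x=1, y=1), (x=0, y=2)
  Distance 3: (x=2, y=1), (x=1, y=2), (x=0, y=3)
  Distance 4: (x=3, y=1), (x=2, y=2), (x=1, y=3), (x=0, y=4)
  Distance 5: (x=3, y=0), (x=2, y=3), (x=1, y=4), (x=0, y=5)
  Distance 6: (x=4, y=0), (x=3, y=3), (x=2, y=4), (x=1, y=5), (x=0, y=6)
  Distance 7: (x=4, y=3), (x=3, y=4), (x=2, y=5), (x=1, y=6), (x=0, y=7)
  Distance 8: (x=3, y=5), (x=2, y=6), (x=1, y=7)
  Distance 9: (x=4, y=5), (x=3, y=6), (x=2, y=7), (x=1, y=8)
  Distance 10: (x=3, y=7), (x=2, y=8), (x=1, y=9)
  Distance 11: (x=4, y=7), (x=3, y=8), (x=0, y=9), (x=2, y=9), (x=1, y=10)
  Distance 12: (x=4, y=8), (x=3, y=9), (x=0, y=10)
  Distance 13: (x=4, y=9), (x=3, y=10)  <- goal reached here
One shortest path (13 moves): (x=0, y=0) -> (x=1, y=0) -> (x=1, y=1) -> (x=2, y=1) -> (x=2, y=2) -> (x=2, y=3) -> (x=3, y=3) -> (x=3, y=4) -> (x=3, y=5) -> (x=3, y=6) -> (x=3, y=7) -> (x=3, y=8) -> (x=3, y=9) -> (x=3, y=10)

Answer: Shortest path length: 13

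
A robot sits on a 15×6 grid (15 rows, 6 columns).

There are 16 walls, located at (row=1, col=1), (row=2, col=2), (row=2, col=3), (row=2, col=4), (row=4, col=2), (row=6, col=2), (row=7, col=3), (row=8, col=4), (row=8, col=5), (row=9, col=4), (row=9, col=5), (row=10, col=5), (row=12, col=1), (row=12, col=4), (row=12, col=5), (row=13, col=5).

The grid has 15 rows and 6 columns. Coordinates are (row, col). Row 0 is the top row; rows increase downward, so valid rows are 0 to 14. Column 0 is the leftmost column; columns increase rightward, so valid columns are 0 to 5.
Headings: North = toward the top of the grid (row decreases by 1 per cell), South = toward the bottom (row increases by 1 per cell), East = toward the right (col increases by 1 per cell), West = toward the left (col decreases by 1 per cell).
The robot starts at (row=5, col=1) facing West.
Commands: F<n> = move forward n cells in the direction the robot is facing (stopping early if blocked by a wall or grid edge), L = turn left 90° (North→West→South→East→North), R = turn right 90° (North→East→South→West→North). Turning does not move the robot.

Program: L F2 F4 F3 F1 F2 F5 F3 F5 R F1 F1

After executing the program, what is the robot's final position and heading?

Answer: Final position: (row=11, col=0), facing West

Derivation:
Start: (row=5, col=1), facing West
  L: turn left, now facing South
  F2: move forward 2, now at (row=7, col=1)
  F4: move forward 4, now at (row=11, col=1)
  F3: move forward 0/3 (blocked), now at (row=11, col=1)
  F1: move forward 0/1 (blocked), now at (row=11, col=1)
  F2: move forward 0/2 (blocked), now at (row=11, col=1)
  F5: move forward 0/5 (blocked), now at (row=11, col=1)
  F3: move forward 0/3 (blocked), now at (row=11, col=1)
  F5: move forward 0/5 (blocked), now at (row=11, col=1)
  R: turn right, now facing West
  F1: move forward 1, now at (row=11, col=0)
  F1: move forward 0/1 (blocked), now at (row=11, col=0)
Final: (row=11, col=0), facing West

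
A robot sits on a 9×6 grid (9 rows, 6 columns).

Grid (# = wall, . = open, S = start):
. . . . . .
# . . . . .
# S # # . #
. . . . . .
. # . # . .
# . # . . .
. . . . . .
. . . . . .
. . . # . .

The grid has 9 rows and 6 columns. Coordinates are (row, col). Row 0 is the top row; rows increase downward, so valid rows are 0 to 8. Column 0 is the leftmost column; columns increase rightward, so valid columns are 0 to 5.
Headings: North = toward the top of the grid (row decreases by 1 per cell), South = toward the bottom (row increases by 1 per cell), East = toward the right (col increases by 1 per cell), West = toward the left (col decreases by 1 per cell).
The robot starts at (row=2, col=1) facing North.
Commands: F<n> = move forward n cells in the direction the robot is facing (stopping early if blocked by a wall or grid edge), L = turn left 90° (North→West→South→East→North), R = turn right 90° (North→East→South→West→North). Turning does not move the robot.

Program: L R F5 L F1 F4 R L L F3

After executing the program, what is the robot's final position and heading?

Answer: Final position: (row=0, col=0), facing South

Derivation:
Start: (row=2, col=1), facing North
  L: turn left, now facing West
  R: turn right, now facing North
  F5: move forward 2/5 (blocked), now at (row=0, col=1)
  L: turn left, now facing West
  F1: move forward 1, now at (row=0, col=0)
  F4: move forward 0/4 (blocked), now at (row=0, col=0)
  R: turn right, now facing North
  L: turn left, now facing West
  L: turn left, now facing South
  F3: move forward 0/3 (blocked), now at (row=0, col=0)
Final: (row=0, col=0), facing South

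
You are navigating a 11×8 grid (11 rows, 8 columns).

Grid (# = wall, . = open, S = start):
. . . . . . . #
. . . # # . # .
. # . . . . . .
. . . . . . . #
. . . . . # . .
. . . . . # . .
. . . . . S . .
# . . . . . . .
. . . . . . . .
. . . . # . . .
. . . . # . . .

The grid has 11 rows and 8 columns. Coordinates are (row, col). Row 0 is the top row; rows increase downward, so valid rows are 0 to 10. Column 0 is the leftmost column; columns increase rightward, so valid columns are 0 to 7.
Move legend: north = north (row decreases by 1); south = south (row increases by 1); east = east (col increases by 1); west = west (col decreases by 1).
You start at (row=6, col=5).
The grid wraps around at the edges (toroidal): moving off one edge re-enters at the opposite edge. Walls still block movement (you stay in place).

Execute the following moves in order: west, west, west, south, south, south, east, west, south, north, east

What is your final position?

Start: (row=6, col=5)
  west (west): (row=6, col=5) -> (row=6, col=4)
  west (west): (row=6, col=4) -> (row=6, col=3)
  west (west): (row=6, col=3) -> (row=6, col=2)
  south (south): (row=6, col=2) -> (row=7, col=2)
  south (south): (row=7, col=2) -> (row=8, col=2)
  south (south): (row=8, col=2) -> (row=9, col=2)
  east (east): (row=9, col=2) -> (row=9, col=3)
  west (west): (row=9, col=3) -> (row=9, col=2)
  south (south): (row=9, col=2) -> (row=10, col=2)
  north (north): (row=10, col=2) -> (row=9, col=2)
  east (east): (row=9, col=2) -> (row=9, col=3)
Final: (row=9, col=3)

Answer: Final position: (row=9, col=3)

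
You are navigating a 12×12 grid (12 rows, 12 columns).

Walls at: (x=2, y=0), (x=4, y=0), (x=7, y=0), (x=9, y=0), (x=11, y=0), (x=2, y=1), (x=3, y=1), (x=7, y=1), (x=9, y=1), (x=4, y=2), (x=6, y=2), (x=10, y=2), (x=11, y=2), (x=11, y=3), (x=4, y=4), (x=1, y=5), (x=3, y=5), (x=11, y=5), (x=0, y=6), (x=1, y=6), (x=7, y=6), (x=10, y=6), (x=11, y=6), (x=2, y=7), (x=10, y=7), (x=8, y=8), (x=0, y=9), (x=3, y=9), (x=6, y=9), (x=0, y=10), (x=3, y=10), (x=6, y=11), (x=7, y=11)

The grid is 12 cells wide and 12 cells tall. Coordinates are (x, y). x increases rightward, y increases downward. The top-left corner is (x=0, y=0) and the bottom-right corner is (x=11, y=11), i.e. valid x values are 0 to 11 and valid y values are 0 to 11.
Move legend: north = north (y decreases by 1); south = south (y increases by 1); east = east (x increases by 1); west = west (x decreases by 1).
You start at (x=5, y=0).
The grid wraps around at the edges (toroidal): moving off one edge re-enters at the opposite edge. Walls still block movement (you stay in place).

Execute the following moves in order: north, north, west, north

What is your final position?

Start: (x=5, y=0)
  north (north): (x=5, y=0) -> (x=5, y=11)
  north (north): (x=5, y=11) -> (x=5, y=10)
  west (west): (x=5, y=10) -> (x=4, y=10)
  north (north): (x=4, y=10) -> (x=4, y=9)
Final: (x=4, y=9)

Answer: Final position: (x=4, y=9)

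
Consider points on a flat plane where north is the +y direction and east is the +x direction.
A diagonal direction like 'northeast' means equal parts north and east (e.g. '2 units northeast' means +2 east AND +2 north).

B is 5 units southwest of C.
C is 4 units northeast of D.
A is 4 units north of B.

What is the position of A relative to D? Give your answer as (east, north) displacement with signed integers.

Answer: A is at (east=-1, north=3) relative to D.

Derivation:
Place D at the origin (east=0, north=0).
  C is 4 units northeast of D: delta (east=+4, north=+4); C at (east=4, north=4).
  B is 5 units southwest of C: delta (east=-5, north=-5); B at (east=-1, north=-1).
  A is 4 units north of B: delta (east=+0, north=+4); A at (east=-1, north=3).
Therefore A relative to D: (east=-1, north=3).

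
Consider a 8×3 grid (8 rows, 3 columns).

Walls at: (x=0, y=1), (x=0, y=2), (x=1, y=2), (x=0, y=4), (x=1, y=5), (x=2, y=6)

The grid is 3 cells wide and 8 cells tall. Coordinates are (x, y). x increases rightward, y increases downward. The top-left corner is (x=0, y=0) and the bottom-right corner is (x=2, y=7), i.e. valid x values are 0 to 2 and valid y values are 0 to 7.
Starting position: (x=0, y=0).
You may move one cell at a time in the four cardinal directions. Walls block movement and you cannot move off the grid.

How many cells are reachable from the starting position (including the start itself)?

Answer: Reachable cells: 12

Derivation:
BFS flood-fill from (x=0, y=0):
  Distance 0: (x=0, y=0)
  Distance 1: (x=1, y=0)
  Distance 2: (x=2, y=0), (x=1, y=1)
  Distance 3: (x=2, y=1)
  Distance 4: (x=2, y=2)
  Distance 5: (x=2, y=3)
  Distance 6: (x=1, y=3), (x=2, y=4)
  Distance 7: (x=0, y=3), (x=1, y=4), (x=2, y=5)
Total reachable: 12 (grid has 18 open cells total)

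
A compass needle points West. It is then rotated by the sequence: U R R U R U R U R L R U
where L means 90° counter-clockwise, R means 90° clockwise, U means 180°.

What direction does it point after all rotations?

Start: West
  U (U-turn (180°)) -> East
  R (right (90° clockwise)) -> South
  R (right (90° clockwise)) -> West
  U (U-turn (180°)) -> East
  R (right (90° clockwise)) -> South
  U (U-turn (180°)) -> North
  R (right (90° clockwise)) -> East
  U (U-turn (180°)) -> West
  R (right (90° clockwise)) -> North
  L (left (90° counter-clockwise)) -> West
  R (right (90° clockwise)) -> North
  U (U-turn (180°)) -> South
Final: South

Answer: Final heading: South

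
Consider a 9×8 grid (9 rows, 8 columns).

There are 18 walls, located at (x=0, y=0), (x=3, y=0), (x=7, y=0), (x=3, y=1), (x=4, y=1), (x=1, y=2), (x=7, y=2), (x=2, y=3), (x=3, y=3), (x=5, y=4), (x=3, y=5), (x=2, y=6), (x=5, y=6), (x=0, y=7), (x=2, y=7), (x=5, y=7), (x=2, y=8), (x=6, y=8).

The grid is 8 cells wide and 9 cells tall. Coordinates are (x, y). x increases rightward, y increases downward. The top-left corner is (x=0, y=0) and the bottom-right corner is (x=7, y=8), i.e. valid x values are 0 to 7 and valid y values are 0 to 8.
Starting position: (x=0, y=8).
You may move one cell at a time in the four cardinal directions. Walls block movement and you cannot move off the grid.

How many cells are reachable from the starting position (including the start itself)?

Answer: Reachable cells: 54

Derivation:
BFS flood-fill from (x=0, y=8):
  Distance 0: (x=0, y=8)
  Distance 1: (x=1, y=8)
  Distance 2: (x=1, y=7)
  Distance 3: (x=1, y=6)
  Distance 4: (x=1, y=5), (x=0, y=6)
  Distance 5: (x=1, y=4), (x=0, y=5), (x=2, y=5)
  Distance 6: (x=1, y=3), (x=0, y=4), (x=2, y=4)
  Distance 7: (x=0, y=3), (x=3, y=4)
  Distance 8: (x=0, y=2), (x=4, y=4)
  Distance 9: (x=0, y=1), (x=4, y=3), (x=4, y=5)
  Distance 10: (x=1, y=1), (x=4, y=2), (x=5, y=3), (x=5, y=5), (x=4, y=6)
  Distance 11: (x=1, y=0), (x=2, y=1), (x=3, y=2), (x=5, y=2), (x=6, y=3), (x=6, y=5), (x=3, y=6), (x=4, y=7)
  Distance 12: (x=2, y=0), (x=5, y=1), (x=2, y=2), (x=6, y=2), (x=7, y=3), (x=6, y=4), (x=7, y=5), (x=6, y=6), (x=3, y=7), (x=4, y=8)
  Distance 13: (x=5, y=0), (x=6, y=1), (x=7, y=4), (x=7, y=6), (x=6, y=7), (x=3, y=8), (x=5, y=8)
  Distance 14: (x=4, y=0), (x=6, y=0), (x=7, y=1), (x=7, y=7)
  Distance 15: (x=7, y=8)
Total reachable: 54 (grid has 54 open cells total)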